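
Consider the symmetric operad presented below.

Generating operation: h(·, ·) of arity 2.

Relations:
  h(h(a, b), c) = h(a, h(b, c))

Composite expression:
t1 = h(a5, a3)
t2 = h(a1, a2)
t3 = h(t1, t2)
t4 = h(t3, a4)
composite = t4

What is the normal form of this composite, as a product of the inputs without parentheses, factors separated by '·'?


The h-tree's shape is irrelevant; the a-reading-order decides.
h(a5, a3) reduces to a5 · a3
h(a1, a2) reduces to a1 · a2
h(h(a5, a3), h(a1, a2)) reduces to a5 · a3 · a1 · a2
h(h(h(a5, a3), h(a1, a2)), a4) reduces to a5 · a3 · a1 · a2 · a4

a5 · a3 · a1 · a2 · a4


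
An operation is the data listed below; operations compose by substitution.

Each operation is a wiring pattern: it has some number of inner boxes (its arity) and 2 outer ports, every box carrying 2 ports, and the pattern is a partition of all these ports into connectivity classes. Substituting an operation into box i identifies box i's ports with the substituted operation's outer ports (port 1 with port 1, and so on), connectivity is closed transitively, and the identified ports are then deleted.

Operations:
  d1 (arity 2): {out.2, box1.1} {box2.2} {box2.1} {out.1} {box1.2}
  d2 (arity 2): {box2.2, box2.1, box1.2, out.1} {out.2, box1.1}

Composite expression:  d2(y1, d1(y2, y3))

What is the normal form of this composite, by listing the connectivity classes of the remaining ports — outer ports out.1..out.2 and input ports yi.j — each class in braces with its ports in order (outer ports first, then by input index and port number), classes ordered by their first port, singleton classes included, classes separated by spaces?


Treat the ports identified at d2 as solder joints: merge, then drop.
d1 over (y2, y3) gives {out.1} {out.2, y2.1} {y2.2} {y3.1} {y3.2}, out.j being that stage's outer ports
d2 over (y1, y2, y3) gives {out.1, y1.2, y2.1} {out.2, y1.1} {y2.2} {y3.1} {y3.2}, out.j being that stage's outer ports

{out.1, y1.2, y2.1} {out.2, y1.1} {y2.2} {y3.1} {y3.2}


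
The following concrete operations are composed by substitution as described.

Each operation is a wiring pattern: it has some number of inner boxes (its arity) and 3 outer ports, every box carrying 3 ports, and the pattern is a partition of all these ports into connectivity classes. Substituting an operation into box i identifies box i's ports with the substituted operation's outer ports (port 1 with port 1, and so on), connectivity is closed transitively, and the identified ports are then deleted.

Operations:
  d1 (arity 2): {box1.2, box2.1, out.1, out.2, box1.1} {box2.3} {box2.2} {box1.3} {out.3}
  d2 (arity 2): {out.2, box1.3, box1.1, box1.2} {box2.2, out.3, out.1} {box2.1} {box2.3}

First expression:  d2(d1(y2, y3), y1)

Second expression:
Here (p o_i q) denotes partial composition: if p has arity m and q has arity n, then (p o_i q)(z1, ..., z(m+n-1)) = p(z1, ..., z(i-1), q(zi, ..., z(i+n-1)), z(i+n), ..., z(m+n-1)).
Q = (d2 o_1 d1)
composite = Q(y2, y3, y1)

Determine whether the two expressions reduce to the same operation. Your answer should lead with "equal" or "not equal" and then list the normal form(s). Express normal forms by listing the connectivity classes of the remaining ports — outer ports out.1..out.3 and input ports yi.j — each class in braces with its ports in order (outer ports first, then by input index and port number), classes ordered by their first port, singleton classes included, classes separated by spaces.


equal; both compose to {out.1, out.3, y1.2} {out.2, y2.1, y2.2, y3.1} {y1.1} {y1.3} {y2.3} {y3.2} {y3.3}

Reducing the first expression gives {out.1, out.3, y1.2} {out.2, y2.1, y2.2, y3.1} {y1.1} {y1.3} {y2.3} {y3.2} {y3.3}
Reducing the second expression gives {out.1, out.3, y1.2} {out.2, y2.1, y2.2, y3.1} {y1.1} {y1.3} {y2.3} {y3.2} {y3.3}
The normal forms match — equal.


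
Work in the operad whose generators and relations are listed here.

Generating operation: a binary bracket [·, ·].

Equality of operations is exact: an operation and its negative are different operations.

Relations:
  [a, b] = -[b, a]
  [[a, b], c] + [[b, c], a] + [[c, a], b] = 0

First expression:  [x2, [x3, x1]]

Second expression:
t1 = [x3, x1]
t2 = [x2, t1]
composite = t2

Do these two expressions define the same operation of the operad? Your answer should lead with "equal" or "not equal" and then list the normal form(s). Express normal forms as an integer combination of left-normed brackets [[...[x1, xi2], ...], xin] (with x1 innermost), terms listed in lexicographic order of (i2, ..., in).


The first expression, normalized: [[x1, x3], x2]
The second expression, normalized: [[x1, x3], x2]
Same normal form: equal.

equal: each reduces to [[x1, x3], x2]


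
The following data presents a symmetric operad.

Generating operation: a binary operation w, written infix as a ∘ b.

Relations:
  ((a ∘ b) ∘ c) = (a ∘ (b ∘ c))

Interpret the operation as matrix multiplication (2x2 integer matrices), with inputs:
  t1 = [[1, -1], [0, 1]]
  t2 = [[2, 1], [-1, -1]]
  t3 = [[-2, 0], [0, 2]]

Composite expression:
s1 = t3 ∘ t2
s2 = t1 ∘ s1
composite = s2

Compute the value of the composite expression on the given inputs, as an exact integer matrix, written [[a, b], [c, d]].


[[-2, 0], [-2, -2]]

(t3 ∘ t2) = [[-4, -2], [-2, -2]]
(t1 ∘ (t3 ∘ t2)) = [[-2, 0], [-2, -2]]


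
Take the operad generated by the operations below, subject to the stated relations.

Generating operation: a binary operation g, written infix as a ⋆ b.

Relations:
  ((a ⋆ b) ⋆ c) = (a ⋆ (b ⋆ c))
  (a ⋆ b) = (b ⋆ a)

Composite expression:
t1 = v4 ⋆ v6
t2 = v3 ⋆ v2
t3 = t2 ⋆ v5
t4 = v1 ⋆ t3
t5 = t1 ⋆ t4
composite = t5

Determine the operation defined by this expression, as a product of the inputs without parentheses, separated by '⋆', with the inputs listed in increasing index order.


With g associative and commutative, the v-input set is all that matters.
(v4 ⋆ v6) reduces to v4 ⋆ v6
(v3 ⋆ v2) reduces to v3 ⋆ v2
((v3 ⋆ v2) ⋆ v5) reduces to v3 ⋆ v2 ⋆ v5
(v1 ⋆ ((v3 ⋆ v2) ⋆ v5)) reduces to v1 ⋆ v3 ⋆ v2 ⋆ v5
((v4 ⋆ v6) ⋆ (v1 ⋆ ((v3 ⋆ v2) ⋆ v5))) reduces to v4 ⋆ v6 ⋆ v1 ⋆ v3 ⋆ v2 ⋆ v5
putting the inputs in ascending order: v1 ⋆ v2 ⋆ v3 ⋆ v4 ⋆ v5 ⋆ v6

v1 ⋆ v2 ⋆ v3 ⋆ v4 ⋆ v5 ⋆ v6


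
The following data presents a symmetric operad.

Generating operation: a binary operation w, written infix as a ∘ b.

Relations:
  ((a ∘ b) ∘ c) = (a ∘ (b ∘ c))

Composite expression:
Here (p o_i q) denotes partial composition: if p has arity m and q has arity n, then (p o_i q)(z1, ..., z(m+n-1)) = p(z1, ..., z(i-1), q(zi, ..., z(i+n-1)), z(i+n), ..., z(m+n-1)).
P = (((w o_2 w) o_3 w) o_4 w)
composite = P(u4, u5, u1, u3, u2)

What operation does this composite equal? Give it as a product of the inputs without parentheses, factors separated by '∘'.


u4 ∘ u5 ∘ u1 ∘ u3 ∘ u2

Associativity of w dissolves the nesting; only the u-input order survives.
(u3 ∘ u2) linearizes to u3 ∘ u2
(u1 ∘ (u3 ∘ u2)) linearizes to u1 ∘ u3 ∘ u2
(u5 ∘ (u1 ∘ (u3 ∘ u2))) linearizes to u5 ∘ u1 ∘ u3 ∘ u2
(u4 ∘ (u5 ∘ (u1 ∘ (u3 ∘ u2)))) linearizes to u4 ∘ u5 ∘ u1 ∘ u3 ∘ u2


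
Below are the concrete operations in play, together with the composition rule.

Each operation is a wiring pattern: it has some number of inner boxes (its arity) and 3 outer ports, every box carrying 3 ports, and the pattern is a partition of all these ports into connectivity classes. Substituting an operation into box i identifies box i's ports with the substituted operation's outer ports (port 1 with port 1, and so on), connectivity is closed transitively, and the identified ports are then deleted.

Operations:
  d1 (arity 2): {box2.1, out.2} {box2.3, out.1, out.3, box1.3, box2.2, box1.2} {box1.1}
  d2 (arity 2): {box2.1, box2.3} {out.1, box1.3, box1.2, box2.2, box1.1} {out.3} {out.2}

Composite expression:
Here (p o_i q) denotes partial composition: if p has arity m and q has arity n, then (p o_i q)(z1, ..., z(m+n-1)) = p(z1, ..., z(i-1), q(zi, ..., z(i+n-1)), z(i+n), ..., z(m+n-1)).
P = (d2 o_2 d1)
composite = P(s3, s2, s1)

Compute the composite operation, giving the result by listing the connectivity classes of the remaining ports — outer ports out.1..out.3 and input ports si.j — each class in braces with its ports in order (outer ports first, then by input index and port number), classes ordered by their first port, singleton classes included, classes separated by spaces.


Two ports join when wires chain via d2-identified ports.
composing d1 on (s2, s1), with out.j its own outer ports: {out.1, out.3, s1.2, s1.3, s2.2, s2.3} {out.2, s1.1} {s2.1}
composing d2 on (s3, s2, s1), with out.j its own outer ports: {out.1, s1.1, s3.1, s3.2, s3.3} {out.2} {out.3} {s1.2, s1.3, s2.2, s2.3} {s2.1}

{out.1, s1.1, s3.1, s3.2, s3.3} {out.2} {out.3} {s1.2, s1.3, s2.2, s2.3} {s2.1}


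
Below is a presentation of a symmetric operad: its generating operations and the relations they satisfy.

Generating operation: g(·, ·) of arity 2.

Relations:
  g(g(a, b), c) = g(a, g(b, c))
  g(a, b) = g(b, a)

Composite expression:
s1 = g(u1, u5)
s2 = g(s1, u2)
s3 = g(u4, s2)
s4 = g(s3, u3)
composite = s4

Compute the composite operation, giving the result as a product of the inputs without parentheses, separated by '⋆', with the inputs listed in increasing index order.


u1 ⋆ u2 ⋆ u3 ⋆ u4 ⋆ u5

Shape and order are irrelevant to g; the u-input set decides.
g(u1, u5) collapses to u1 ⋆ u5
g(g(u1, u5), u2) collapses to u1 ⋆ u5 ⋆ u2
g(u4, g(g(u1, u5), u2)) collapses to u4 ⋆ u1 ⋆ u5 ⋆ u2
g(g(u4, g(g(u1, u5), u2)), u3) collapses to u4 ⋆ u1 ⋆ u5 ⋆ u2 ⋆ u3
rearranged into index order: u1 ⋆ u2 ⋆ u3 ⋆ u4 ⋆ u5


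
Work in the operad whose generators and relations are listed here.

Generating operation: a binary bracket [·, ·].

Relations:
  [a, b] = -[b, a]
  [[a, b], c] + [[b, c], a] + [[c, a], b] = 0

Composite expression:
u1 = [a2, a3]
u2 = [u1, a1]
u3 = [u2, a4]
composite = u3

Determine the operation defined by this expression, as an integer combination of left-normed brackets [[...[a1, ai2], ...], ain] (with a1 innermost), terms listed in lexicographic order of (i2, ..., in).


-[[[a1, a2], a3], a4] + [[[a1, a3], a2], a4]

In the tensor algebra, words opening a1 carry the a1-anchored form.
Composite bracket: [[[a2, a3], a1], a4]
Each bracket splits as ab - ba, giving 8 signed words (2^3 = 8).
Collect the words opening with a1:
  a1a2a3a4 (sign -1) contributes -[[[a1, a2], a3], a4]
  a1a3a2a4 (sign +1) contributes +[[[a1, a3], a2], a4]


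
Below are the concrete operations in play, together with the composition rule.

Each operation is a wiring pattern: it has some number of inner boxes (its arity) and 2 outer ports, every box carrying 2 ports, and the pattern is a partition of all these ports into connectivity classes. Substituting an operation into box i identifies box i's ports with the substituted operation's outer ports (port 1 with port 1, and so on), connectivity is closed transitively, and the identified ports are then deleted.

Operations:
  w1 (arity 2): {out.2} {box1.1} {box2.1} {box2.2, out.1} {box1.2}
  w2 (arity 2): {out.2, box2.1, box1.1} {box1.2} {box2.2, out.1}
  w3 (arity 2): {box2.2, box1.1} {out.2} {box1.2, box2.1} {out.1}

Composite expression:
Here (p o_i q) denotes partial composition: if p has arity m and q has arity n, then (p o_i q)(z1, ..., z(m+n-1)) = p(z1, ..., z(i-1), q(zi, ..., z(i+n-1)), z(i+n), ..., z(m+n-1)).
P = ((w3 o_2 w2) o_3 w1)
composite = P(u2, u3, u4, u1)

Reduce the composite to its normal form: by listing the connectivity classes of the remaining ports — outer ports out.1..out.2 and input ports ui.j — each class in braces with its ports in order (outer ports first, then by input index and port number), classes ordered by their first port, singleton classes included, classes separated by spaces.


{out.1} {out.2} {u1.1} {u1.2, u2.1, u3.1} {u2.2} {u3.2} {u4.1} {u4.2}

Treat the ports identified at w3 as solder joints: merge, then drop.
stage w1: inputs (u4, u1), connectivity {out.1, u1.2} {out.2} {u1.1} {u4.1} {u4.2}, out.j its boundary
stage w2: inputs (u3, u4, u1), connectivity {out.1} {out.2, u1.2, u3.1} {u1.1} {u3.2} {u4.1} {u4.2}, out.j its boundary
stage w3: inputs (u2, u3, u4, u1), connectivity {out.1} {out.2} {u1.1} {u1.2, u2.1, u3.1} {u2.2} {u3.2} {u4.1} {u4.2}, out.j its boundary


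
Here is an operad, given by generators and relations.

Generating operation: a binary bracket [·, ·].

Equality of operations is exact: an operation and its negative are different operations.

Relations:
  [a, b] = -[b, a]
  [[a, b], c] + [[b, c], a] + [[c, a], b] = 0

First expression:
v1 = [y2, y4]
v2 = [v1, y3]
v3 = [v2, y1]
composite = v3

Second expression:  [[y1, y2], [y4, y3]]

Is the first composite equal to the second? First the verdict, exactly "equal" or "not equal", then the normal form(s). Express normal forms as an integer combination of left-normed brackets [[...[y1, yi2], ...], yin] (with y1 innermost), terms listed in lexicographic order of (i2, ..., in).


Reducing the first expression gives -[[[y1, y2], y4], y3] + [[[y1, y3], y2], y4] - [[[y1, y3], y4], y2] + [[[y1, y4], y2], y3]
Reducing the second expression gives -[[[y1, y2], y3], y4] + [[[y1, y2], y4], y3]
The normal forms differ: not equal.

not equal; first: -[[[y1, y2], y4], y3] + [[[y1, y3], y2], y4] - [[[y1, y3], y4], y2] + [[[y1, y4], y2], y3]; second: -[[[y1, y2], y3], y4] + [[[y1, y2], y4], y3]


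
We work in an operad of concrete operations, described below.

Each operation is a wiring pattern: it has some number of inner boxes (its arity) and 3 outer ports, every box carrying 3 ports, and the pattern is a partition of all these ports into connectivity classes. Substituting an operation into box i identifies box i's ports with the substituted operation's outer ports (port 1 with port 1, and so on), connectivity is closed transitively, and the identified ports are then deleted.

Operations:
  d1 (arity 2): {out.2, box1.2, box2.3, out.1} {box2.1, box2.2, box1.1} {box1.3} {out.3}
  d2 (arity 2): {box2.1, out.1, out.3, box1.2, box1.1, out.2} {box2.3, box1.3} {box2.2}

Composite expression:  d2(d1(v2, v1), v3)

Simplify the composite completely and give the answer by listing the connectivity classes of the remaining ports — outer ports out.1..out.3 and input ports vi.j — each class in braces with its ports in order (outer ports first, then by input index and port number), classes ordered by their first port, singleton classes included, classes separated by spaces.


Two ports join when wires chain via d2-identified ports.
after d1, the pattern on (v2, v1) reads {out.1, out.2, v1.3, v2.2} {out.3} {v1.1, v1.2, v2.1} {v2.3} (out.j = its outer ports)
after d2, the pattern on (v2, v1, v3) reads {out.1, out.2, out.3, v1.3, v2.2, v3.1} {v1.1, v1.2, v2.1} {v2.3} {v3.2} {v3.3} (out.j = its outer ports)

{out.1, out.2, out.3, v1.3, v2.2, v3.1} {v1.1, v1.2, v2.1} {v2.3} {v3.2} {v3.3}


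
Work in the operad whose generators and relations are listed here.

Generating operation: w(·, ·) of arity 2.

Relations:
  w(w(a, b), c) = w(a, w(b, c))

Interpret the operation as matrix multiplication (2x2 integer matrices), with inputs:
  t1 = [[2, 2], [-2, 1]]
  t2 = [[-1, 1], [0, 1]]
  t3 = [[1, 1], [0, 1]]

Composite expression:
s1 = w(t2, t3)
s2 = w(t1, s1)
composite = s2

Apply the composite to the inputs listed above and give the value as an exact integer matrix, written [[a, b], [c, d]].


[[-2, 2], [2, 1]]

w(t2, t3) = [[-1, 0], [0, 1]]
w(t1, w(t2, t3)) = [[-2, 2], [2, 1]]


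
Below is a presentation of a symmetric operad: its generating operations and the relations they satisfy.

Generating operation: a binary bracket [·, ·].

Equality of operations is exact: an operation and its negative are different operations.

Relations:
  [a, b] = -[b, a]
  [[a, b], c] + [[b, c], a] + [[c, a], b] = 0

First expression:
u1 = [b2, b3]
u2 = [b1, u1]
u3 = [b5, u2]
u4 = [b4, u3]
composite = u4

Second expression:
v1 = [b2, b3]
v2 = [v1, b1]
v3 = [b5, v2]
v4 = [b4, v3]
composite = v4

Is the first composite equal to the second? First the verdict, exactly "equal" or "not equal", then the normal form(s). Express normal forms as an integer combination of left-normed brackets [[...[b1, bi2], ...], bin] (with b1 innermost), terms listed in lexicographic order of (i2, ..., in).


The first composite normalizes to [[[[b1, b2], b3], b5], b4] - [[[[b1, b3], b2], b5], b4]
The second composite normalizes to -[[[[b1, b2], b3], b5], b4] + [[[[b1, b3], b2], b5], b4]
Different reductions; not equal.

not equal — first [[[[b1, b2], b3], b5], b4] - [[[[b1, b3], b2], b5], b4], second -[[[[b1, b2], b3], b5], b4] + [[[[b1, b3], b2], b5], b4]


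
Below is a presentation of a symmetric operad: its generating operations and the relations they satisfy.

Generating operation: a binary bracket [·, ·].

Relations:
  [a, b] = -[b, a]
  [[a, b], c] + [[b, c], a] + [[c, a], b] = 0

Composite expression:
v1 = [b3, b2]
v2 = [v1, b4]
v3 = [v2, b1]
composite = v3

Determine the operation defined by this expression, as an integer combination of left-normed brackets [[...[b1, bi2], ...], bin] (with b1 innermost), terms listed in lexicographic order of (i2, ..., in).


Left-normed coefficients sit on the b1-initial expansion words.
Composite bracket: [[[b3, b2], b4], b1]
Applying ab - ba throughout gives 8 signed words (2^3 = 8).
Keep just the words that open with b1:
  b1b2b3b4 (sign +1) contributes +[[[b1, b2], b3], b4]
  b1b3b2b4 (sign -1) contributes -[[[b1, b3], b2], b4]
  b1b4b2b3 (sign -1) contributes -[[[b1, b4], b2], b3]
  b1b4b3b2 (sign +1) contributes +[[[b1, b4], b3], b2]

[[[b1, b2], b3], b4] - [[[b1, b3], b2], b4] - [[[b1, b4], b2], b3] + [[[b1, b4], b3], b2]


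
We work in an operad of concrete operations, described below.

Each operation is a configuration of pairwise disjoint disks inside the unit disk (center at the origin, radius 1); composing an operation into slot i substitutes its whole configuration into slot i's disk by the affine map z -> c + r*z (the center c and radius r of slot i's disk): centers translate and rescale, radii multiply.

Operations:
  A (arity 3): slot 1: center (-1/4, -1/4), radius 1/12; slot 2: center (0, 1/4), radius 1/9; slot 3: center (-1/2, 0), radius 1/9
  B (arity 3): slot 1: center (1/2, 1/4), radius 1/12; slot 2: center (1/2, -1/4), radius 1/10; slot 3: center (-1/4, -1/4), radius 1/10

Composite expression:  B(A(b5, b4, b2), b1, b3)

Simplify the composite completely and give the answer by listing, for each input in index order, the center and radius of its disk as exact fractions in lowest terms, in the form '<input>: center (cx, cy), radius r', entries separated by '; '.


b1: center (1/2, -1/4), radius 1/10; b2: center (11/24, 1/4), radius 1/108; b3: center (-1/4, -1/4), radius 1/10; b4: center (1/2, 13/48), radius 1/108; b5: center (23/48, 11/48), radius 1/144


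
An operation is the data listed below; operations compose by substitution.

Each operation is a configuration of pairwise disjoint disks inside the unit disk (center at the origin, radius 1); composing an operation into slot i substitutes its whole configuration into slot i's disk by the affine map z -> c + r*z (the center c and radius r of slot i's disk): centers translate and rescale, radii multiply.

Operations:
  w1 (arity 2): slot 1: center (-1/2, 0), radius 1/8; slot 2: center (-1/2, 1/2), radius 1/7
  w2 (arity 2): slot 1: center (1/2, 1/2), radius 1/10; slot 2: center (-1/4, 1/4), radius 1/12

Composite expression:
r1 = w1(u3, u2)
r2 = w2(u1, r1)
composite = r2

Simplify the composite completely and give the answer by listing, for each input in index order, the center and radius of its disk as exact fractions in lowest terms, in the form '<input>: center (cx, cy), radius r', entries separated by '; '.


Affine substitution under w2: radii multiply and u-centers shift.
u1: after 1 affine step, its disk has center (1/2, 1/2), radius 1/10
u3: after 2 affine steps, its disk has center (-7/24, 1/4), radius 1/96
u2: after 2 affine steps, its disk has center (-7/24, 7/24), radius 1/84

u1: center (1/2, 1/2), radius 1/10; u2: center (-7/24, 7/24), radius 1/84; u3: center (-7/24, 1/4), radius 1/96


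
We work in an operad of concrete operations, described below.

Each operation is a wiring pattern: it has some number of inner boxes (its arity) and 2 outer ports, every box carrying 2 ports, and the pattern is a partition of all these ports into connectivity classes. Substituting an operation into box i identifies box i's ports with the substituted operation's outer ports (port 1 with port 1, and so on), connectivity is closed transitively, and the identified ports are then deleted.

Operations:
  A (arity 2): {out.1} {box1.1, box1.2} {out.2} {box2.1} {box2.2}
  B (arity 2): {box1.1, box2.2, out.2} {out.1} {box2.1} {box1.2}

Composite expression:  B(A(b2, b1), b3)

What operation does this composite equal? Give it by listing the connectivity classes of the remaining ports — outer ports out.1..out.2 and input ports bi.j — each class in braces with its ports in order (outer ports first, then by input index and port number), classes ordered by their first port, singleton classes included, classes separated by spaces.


{out.1} {out.2, b3.2} {b1.1} {b1.2} {b2.1, b2.2} {b3.1}

Substituting into B glues patterns; closure does the rest.
composing A on (b2, b1), with out.j its own outer ports: {out.1} {out.2} {b1.1} {b1.2} {b2.1, b2.2}
composing B on (b2, b1, b3), with out.j its own outer ports: {out.1} {out.2, b3.2} {b1.1} {b1.2} {b2.1, b2.2} {b3.1}


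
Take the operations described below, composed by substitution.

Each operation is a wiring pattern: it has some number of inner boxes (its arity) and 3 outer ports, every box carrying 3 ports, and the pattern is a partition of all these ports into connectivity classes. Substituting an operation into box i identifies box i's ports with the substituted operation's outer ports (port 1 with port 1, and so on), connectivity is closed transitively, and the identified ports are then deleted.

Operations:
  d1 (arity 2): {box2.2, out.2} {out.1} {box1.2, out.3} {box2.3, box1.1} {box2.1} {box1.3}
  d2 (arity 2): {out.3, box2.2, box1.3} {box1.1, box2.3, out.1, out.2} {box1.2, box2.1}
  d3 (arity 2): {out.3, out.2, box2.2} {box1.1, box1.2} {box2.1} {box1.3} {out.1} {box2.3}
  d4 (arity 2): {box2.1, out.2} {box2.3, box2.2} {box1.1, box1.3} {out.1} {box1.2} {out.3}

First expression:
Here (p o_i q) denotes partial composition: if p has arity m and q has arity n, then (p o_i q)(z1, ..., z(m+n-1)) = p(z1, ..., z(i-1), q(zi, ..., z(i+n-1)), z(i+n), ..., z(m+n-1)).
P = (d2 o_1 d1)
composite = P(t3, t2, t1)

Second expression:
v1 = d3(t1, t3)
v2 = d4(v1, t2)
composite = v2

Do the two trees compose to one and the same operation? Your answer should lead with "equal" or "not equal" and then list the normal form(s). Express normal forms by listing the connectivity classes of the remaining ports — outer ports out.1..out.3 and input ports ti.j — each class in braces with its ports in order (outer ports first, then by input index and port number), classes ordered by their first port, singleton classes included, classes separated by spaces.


not equal: they reduce to {out.1, out.2, t1.3} {out.3, t1.2, t3.2} {t1.1, t2.2} {t2.1} {t2.3, t3.1} {t3.3} and {out.1} {out.2, t2.1} {out.3} {t1.1, t1.2} {t1.3} {t2.2, t2.3} {t3.1} {t3.2} {t3.3}

In normal form, the first expression is {out.1, out.2, t1.3} {out.3, t1.2, t3.2} {t1.1, t2.2} {t2.1} {t2.3, t3.1} {t3.3}
In normal form, the second expression is {out.1} {out.2, t2.1} {out.3} {t1.1, t1.2} {t1.3} {t2.2, t2.3} {t3.1} {t3.2} {t3.3}
Distinct normal forms: not equal.


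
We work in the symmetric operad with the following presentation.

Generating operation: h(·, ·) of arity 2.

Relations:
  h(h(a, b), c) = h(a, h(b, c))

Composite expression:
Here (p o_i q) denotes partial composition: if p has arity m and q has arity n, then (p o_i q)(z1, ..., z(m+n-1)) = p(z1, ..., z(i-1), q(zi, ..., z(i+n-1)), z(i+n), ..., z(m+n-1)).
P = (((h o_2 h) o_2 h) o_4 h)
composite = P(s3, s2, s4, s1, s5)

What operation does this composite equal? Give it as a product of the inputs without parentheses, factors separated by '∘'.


The h-tree's shape is irrelevant; the s-reading-order decides.
h(s2, s4) unparenthesizes to s2 ∘ s4
h(s1, s5) unparenthesizes to s1 ∘ s5
h(h(s2, s4), h(s1, s5)) unparenthesizes to s2 ∘ s4 ∘ s1 ∘ s5
h(s3, h(h(s2, s4), h(s1, s5))) unparenthesizes to s3 ∘ s2 ∘ s4 ∘ s1 ∘ s5

s3 ∘ s2 ∘ s4 ∘ s1 ∘ s5


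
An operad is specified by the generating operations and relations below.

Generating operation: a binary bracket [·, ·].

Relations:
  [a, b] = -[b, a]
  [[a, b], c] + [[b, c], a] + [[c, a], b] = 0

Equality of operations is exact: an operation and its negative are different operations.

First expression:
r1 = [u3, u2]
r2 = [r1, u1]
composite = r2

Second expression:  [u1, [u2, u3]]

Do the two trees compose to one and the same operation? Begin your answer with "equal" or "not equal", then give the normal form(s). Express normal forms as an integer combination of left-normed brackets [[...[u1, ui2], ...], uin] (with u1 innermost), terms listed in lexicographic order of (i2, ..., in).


In normal form, the first expression is [[u1, u2], u3] - [[u1, u3], u2]
In normal form, the second expression is [[u1, u2], u3] - [[u1, u3], u2]
One common form — equal.

equal; both compose to [[u1, u2], u3] - [[u1, u3], u2]


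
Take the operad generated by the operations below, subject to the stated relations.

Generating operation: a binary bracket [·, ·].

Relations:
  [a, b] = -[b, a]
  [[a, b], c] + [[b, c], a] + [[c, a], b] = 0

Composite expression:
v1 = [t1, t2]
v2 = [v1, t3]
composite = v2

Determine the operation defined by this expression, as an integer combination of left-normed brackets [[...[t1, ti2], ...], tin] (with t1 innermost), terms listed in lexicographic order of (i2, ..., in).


[[t1, t2], t3]

Skip Jacobi rewriting: expand, keep t1-initial words, read off terms.
Composite bracket: [[t1, t2], t3]
Full expansion: 4 signed words from ab - ba (2^2 = 4).
Collect the words opening with t1:
  t1t2t3 (sign +1) contributes +[[t1, t2], t3]


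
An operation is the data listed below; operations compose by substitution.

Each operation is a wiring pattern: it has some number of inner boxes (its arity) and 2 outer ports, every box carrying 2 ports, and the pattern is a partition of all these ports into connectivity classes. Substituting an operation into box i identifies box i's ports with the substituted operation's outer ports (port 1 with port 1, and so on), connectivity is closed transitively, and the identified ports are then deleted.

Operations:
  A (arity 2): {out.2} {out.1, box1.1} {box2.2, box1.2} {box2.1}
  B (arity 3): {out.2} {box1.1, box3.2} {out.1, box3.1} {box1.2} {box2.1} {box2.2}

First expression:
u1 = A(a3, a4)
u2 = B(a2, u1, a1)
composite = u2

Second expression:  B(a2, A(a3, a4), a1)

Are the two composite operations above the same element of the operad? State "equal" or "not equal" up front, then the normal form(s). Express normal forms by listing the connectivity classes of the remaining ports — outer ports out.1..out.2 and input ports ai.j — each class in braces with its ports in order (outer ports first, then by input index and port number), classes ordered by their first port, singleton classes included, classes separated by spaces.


equal: each reduces to {out.1, a1.1} {out.2} {a1.2, a2.1} {a2.2} {a3.1} {a3.2, a4.2} {a4.1}

The first composite normalizes to {out.1, a1.1} {out.2} {a1.2, a2.1} {a2.2} {a3.1} {a3.2, a4.2} {a4.1}
The second composite normalizes to {out.1, a1.1} {out.2} {a1.2, a2.1} {a2.2} {a3.1} {a3.2, a4.2} {a4.1}
Same normal form: equal.


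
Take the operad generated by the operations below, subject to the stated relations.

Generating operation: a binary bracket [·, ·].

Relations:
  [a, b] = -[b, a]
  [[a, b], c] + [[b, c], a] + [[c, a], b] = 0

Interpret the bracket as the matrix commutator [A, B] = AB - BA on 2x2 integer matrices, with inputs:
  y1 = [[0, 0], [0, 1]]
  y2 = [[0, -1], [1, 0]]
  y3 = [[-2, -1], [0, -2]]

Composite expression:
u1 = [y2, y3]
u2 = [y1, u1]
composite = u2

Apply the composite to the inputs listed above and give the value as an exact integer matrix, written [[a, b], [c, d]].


[[0, 0], [0, 0]]


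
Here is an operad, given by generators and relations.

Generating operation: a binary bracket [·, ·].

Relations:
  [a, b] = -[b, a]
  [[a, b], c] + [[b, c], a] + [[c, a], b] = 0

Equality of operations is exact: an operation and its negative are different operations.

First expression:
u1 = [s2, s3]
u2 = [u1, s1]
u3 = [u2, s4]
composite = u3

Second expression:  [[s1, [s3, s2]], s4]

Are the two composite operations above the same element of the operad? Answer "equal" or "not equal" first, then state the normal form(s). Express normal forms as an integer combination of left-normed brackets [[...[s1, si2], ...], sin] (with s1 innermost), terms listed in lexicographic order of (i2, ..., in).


Reducing the first expression gives -[[[s1, s2], s3], s4] + [[[s1, s3], s2], s4]
Reducing the second expression gives -[[[s1, s2], s3], s4] + [[[s1, s3], s2], s4]
The normal forms match — equal.

equal; the common form is -[[[s1, s2], s3], s4] + [[[s1, s3], s2], s4]


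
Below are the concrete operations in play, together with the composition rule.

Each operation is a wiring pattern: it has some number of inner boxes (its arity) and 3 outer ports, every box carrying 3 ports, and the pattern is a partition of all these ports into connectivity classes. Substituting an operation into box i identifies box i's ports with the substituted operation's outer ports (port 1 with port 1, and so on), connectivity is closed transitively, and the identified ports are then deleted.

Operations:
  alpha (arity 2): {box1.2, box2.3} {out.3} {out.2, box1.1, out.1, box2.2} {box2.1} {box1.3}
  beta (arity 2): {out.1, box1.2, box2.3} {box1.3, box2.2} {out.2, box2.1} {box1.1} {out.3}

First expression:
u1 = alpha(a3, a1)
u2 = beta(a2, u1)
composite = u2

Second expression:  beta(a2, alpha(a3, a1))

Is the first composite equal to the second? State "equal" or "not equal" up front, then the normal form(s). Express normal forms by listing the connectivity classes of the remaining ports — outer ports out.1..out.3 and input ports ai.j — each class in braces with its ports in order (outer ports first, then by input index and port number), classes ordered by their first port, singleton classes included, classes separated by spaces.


Normal form of the first expression: {out.1, a2.2} {out.2, a1.2, a2.3, a3.1} {out.3} {a1.1} {a1.3, a3.2} {a2.1} {a3.3}
Normal form of the second expression: {out.1, a2.2} {out.2, a1.2, a2.3, a3.1} {out.3} {a1.1} {a1.3, a3.2} {a2.1} {a3.3}
Identical normal forms: equal.

equal; the common form is {out.1, a2.2} {out.2, a1.2, a2.3, a3.1} {out.3} {a1.1} {a1.3, a3.2} {a2.1} {a3.3}


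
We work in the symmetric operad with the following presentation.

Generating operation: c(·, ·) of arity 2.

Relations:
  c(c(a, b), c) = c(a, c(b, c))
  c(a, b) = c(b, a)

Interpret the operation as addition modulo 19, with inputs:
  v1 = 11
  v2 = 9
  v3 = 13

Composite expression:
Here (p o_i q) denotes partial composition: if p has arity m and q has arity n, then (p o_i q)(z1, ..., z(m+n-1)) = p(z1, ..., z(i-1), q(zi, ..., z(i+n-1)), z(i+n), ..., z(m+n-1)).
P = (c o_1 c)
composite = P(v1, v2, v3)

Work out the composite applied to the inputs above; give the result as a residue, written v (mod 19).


c(v1, v2) = 1
c(c(v1, v2), v3) = 14

14 (mod 19)


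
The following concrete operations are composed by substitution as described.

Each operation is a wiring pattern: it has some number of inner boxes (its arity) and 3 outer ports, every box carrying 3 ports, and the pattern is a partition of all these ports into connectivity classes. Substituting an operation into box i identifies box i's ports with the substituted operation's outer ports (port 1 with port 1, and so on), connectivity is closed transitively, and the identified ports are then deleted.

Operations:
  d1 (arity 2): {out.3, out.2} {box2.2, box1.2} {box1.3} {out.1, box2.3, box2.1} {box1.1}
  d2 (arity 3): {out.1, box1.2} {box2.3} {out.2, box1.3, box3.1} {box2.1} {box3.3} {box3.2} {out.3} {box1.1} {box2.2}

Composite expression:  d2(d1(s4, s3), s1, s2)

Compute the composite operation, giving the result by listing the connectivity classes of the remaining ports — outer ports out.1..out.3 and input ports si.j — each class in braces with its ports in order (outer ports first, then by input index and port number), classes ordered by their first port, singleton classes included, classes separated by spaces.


Reachability decides: close wires over d2-identified ports.
d1 over (s4, s3) gives {out.1, s3.1, s3.3} {out.2, out.3} {s3.2, s4.2} {s4.1} {s4.3}, out.j being that stage's outer ports
d2 over (s4, s3, s1, s2) gives {out.1, out.2, s2.1} {out.3} {s1.1} {s1.2} {s1.3} {s2.2} {s2.3} {s3.1, s3.3} {s3.2, s4.2} {s4.1} {s4.3}, out.j being that stage's outer ports

{out.1, out.2, s2.1} {out.3} {s1.1} {s1.2} {s1.3} {s2.2} {s2.3} {s3.1, s3.3} {s3.2, s4.2} {s4.1} {s4.3}


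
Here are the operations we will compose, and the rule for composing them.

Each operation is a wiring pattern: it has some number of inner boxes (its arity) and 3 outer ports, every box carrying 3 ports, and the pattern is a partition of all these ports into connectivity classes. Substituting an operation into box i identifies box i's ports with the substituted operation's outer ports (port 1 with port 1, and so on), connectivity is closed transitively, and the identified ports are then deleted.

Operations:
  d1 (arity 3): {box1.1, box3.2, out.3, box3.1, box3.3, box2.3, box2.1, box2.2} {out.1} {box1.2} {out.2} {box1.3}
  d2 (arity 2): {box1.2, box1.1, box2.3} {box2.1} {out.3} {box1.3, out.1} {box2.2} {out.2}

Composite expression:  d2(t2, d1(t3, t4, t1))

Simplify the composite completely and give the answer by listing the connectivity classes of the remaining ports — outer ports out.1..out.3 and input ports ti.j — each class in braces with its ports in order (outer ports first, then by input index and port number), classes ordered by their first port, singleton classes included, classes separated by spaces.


After gluing at d2, chains via deleted ports link the t-ports.
after d1, the pattern on (t3, t4, t1) reads {out.1} {out.2} {out.3, t1.1, t1.2, t1.3, t3.1, t4.1, t4.2, t4.3} {t3.2} {t3.3} (out.j = its outer ports)
after d2, the pattern on (t2, t3, t4, t1) reads {out.1, t2.3} {out.2} {out.3} {t1.1, t1.2, t1.3, t2.1, t2.2, t3.1, t4.1, t4.2, t4.3} {t3.2} {t3.3} (out.j = its outer ports)

{out.1, t2.3} {out.2} {out.3} {t1.1, t1.2, t1.3, t2.1, t2.2, t3.1, t4.1, t4.2, t4.3} {t3.2} {t3.3}


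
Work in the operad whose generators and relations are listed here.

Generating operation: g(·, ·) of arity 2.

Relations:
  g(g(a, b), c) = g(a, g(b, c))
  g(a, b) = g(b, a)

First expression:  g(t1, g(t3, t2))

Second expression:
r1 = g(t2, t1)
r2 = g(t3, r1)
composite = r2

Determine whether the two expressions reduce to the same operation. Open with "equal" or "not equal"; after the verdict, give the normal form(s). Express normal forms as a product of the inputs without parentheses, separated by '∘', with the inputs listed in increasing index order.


The first expression, normalized: t1 ∘ t2 ∘ t3
The second expression, normalized: t1 ∘ t2 ∘ t3
The forms coincide; equal.

equal — both sides give t1 ∘ t2 ∘ t3


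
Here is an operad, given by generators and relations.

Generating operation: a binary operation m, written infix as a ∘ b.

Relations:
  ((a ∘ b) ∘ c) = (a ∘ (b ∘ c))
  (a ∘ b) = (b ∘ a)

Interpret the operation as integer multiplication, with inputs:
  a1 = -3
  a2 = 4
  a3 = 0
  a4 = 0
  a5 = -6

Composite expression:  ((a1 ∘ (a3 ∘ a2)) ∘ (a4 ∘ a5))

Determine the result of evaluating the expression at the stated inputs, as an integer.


0

(a3 ∘ a2) = 0
(a1 ∘ (a3 ∘ a2)) = 0
(a4 ∘ a5) = 0
((a1 ∘ (a3 ∘ a2)) ∘ (a4 ∘ a5)) = 0


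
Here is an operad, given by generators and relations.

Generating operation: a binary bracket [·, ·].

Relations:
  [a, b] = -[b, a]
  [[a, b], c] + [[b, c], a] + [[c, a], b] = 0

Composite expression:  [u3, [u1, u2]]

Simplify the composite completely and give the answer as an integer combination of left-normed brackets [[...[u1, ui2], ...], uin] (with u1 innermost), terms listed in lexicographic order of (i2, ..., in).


-[[u1, u2], u3]

In the tensor algebra, words opening u1 carry the u1-anchored form.
Composite bracket: [u3, [u1, u2]]
Under [a, b] = ab - ba we get 4 signed associative words (2^2 = 4).
Coefficients come from the u1-initial words:
  the word u1u2u3 carries sign -1 and contributes -[[u1, u2], u3]


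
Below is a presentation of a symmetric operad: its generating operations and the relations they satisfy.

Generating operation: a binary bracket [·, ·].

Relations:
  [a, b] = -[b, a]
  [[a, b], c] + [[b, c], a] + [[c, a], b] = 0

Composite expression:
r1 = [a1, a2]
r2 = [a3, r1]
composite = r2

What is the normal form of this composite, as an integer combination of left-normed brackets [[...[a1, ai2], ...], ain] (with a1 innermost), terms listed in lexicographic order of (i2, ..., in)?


Skip Jacobi rewriting: expand, keep a1-initial words, read off terms.
Composite bracket: [a3, [a1, a2]]
Applying ab - ba throughout gives 4 signed words (2^2 = 4).
Keep just the words that open with a1:
  from a1a2a3, sign -1: term -[[a1, a2], a3]

-[[a1, a2], a3]


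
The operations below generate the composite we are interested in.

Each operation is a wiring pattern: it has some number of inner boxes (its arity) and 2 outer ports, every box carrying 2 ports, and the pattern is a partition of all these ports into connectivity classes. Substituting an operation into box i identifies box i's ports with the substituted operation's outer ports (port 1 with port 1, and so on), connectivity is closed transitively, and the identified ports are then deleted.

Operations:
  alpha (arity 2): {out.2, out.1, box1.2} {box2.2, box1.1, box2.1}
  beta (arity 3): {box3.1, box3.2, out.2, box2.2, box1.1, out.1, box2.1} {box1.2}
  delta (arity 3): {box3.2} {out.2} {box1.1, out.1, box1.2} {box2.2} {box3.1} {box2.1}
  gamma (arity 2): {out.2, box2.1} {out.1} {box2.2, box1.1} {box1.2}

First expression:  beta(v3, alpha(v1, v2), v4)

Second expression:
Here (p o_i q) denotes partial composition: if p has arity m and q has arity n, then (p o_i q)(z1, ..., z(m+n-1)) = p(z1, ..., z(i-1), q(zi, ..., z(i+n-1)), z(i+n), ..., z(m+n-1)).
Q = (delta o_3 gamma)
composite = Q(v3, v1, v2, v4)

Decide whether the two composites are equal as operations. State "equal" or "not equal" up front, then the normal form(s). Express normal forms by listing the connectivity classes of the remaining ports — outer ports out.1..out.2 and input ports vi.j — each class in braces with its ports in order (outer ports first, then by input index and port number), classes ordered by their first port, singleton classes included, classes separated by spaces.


In normal form, the first expression is {out.1, out.2, v1.2, v3.1, v4.1, v4.2} {v1.1, v2.1, v2.2} {v3.2}
In normal form, the second expression is {out.1, v3.1, v3.2} {out.2} {v1.1} {v1.2} {v2.1, v4.2} {v2.2} {v4.1}
No match — not equal.

not equal — first {out.1, out.2, v1.2, v3.1, v4.1, v4.2} {v1.1, v2.1, v2.2} {v3.2}, second {out.1, v3.1, v3.2} {out.2} {v1.1} {v1.2} {v2.1, v4.2} {v2.2} {v4.1}


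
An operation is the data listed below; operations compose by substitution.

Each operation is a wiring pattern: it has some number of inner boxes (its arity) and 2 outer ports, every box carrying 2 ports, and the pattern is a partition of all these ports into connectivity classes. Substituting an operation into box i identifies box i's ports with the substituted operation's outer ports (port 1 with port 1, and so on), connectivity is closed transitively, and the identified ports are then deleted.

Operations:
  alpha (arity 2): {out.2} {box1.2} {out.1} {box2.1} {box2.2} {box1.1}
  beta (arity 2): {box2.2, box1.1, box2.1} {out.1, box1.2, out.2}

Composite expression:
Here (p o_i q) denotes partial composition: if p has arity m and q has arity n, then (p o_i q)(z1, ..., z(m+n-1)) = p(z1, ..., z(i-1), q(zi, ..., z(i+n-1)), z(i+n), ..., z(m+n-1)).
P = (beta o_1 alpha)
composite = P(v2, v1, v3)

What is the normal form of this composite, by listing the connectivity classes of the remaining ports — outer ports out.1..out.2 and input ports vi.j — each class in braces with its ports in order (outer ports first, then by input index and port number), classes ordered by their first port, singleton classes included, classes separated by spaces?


{out.1, out.2} {v1.1} {v1.2} {v2.1} {v2.2} {v3.1, v3.2}
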